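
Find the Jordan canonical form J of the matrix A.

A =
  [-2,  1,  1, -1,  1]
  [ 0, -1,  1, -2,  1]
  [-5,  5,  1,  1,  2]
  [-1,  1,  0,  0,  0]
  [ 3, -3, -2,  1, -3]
J_2(-1) ⊕ J_2(-1) ⊕ J_1(-1)

The characteristic polynomial is
  det(x·I − A) = x^5 + 5*x^4 + 10*x^3 + 10*x^2 + 5*x + 1 = (x + 1)^5

Eigenvalues and multiplicities (the geometric multiplicity of λ is n − rank(A − λI), which equals the number of Jordan blocks for λ):
  λ = -1: algebraic multiplicity = 5, geometric multiplicity = 3

Determining the block sizes for each eigenvalue:
  λ = -1: with am = 5 and gm = 3, the partition is not yet determined (e.g. several partitions of 5 into 3 parts exist). Let N = A − (-1)·I. Computing rank(N^1) = 2, rank(N^2) = 0; the number of blocks of size ≥ j is rank(N^{j−1}) − rank(N^j), giving [3, 2]. So we have 2 block(s) of size 2, 1 block(s) of size 1 → block sizes [2, 2, 1]

Assembling the blocks gives a Jordan form
J =
  [-1,  1,  0,  0,  0]
  [ 0, -1,  0,  0,  0]
  [ 0,  0, -1,  1,  0]
  [ 0,  0,  0, -1,  0]
  [ 0,  0,  0,  0, -1]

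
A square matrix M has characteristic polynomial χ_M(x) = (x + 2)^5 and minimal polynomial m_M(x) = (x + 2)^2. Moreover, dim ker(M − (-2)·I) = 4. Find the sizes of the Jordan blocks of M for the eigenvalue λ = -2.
Block sizes for λ = -2: [2, 1, 1, 1]

Step 1 — from the characteristic polynomial, algebraic multiplicity of λ = -2 is 5. From dim ker(M − (-2)·I) = 4, there are exactly 4 Jordan blocks for λ = -2.
Step 2 — from the minimal polynomial, the factor (x + 2)^2 tells us the largest block for λ = -2 has size 2.
Step 3 — with total size 5, 4 blocks, and largest block 2, the block sizes (in nonincreasing order) are [2, 1, 1, 1].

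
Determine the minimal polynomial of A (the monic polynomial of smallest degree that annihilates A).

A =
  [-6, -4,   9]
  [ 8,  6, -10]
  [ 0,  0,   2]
x^3 - 2*x^2 - 4*x + 8

The characteristic polynomial is χ_A(x) = (x - 2)^2*(x + 2), so the eigenvalues are known. The minimal polynomial is
  m_A(x) = Π_λ (x − λ)^{k_λ}
where k_λ is the size of the *largest* Jordan block for λ (equivalently, the smallest k with (A − λI)^k v = 0 for every generalised eigenvector v of λ).

  λ = -2: largest Jordan block has size 1, contributing (x + 2)
  λ = 2: largest Jordan block has size 2, contributing (x − 2)^2

So m_A(x) = (x - 2)^2*(x + 2) = x^3 - 2*x^2 - 4*x + 8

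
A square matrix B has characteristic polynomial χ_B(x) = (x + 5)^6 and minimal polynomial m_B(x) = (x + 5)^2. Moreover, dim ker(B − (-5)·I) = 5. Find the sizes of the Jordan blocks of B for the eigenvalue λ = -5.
Block sizes for λ = -5: [2, 1, 1, 1, 1]

Step 1 — from the characteristic polynomial, algebraic multiplicity of λ = -5 is 6. From dim ker(B − (-5)·I) = 5, there are exactly 5 Jordan blocks for λ = -5.
Step 2 — from the minimal polynomial, the factor (x + 5)^2 tells us the largest block for λ = -5 has size 2.
Step 3 — with total size 6, 5 blocks, and largest block 2, the block sizes (in nonincreasing order) are [2, 1, 1, 1, 1].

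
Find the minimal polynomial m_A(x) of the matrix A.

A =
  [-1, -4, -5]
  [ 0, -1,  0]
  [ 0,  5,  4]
x^3 - 2*x^2 - 7*x - 4

The characteristic polynomial is χ_A(x) = (x - 4)*(x + 1)^2, so the eigenvalues are known. The minimal polynomial is
  m_A(x) = Π_λ (x − λ)^{k_λ}
where k_λ is the size of the *largest* Jordan block for λ (equivalently, the smallest k with (A − λI)^k v = 0 for every generalised eigenvector v of λ).

  λ = -1: largest Jordan block has size 2, contributing (x + 1)^2
  λ = 4: largest Jordan block has size 1, contributing (x − 4)

So m_A(x) = (x - 4)*(x + 1)^2 = x^3 - 2*x^2 - 7*x - 4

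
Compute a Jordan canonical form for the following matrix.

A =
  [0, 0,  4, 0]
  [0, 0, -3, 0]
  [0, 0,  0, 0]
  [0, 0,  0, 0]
J_2(0) ⊕ J_1(0) ⊕ J_1(0)

The characteristic polynomial is
  det(x·I − A) = x^4

Eigenvalues and multiplicities (the geometric multiplicity of λ is n − rank(A − λI), which equals the number of Jordan blocks for λ):
  λ = 0: algebraic multiplicity = 4, geometric multiplicity = 3

Determining the block sizes for each eigenvalue:
  λ = 0: 3 blocks summing to 4 forces exactly one block of size 2 and the rest size 1 → block sizes [2, 1, 1]

Assembling the blocks gives a Jordan form
J =
  [0, 1, 0, 0]
  [0, 0, 0, 0]
  [0, 0, 0, 0]
  [0, 0, 0, 0]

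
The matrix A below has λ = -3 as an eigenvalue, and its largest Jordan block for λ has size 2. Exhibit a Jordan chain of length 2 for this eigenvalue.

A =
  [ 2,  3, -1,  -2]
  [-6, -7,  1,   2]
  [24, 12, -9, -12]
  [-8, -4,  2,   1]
A Jordan chain for λ = -3 of length 2:
v_1 = (2, -2, 12, -4)ᵀ
v_2 = (1, -1, 0, 0)ᵀ

Let N = A − (-3)·I. We want v_2 with N^2 v_2 = 0 but N^1 v_2 ≠ 0; then v_{j-1} := N · v_j for j = 2, …, 2.

Pick v_2 = (1, -1, 0, 0)ᵀ.
Then v_1 = N · v_2 = (2, -2, 12, -4)ᵀ.

Sanity check: (A − (-3)·I) v_1 = (0, 0, 0, 0)ᵀ = 0. ✓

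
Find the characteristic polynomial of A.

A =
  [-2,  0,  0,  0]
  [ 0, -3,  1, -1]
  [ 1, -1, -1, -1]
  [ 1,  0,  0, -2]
x^4 + 8*x^3 + 24*x^2 + 32*x + 16

Expanding det(x·I − A) (e.g. by cofactor expansion or by noting that A is similar to its Jordan form J, which has the same characteristic polynomial as A) gives
  χ_A(x) = x^4 + 8*x^3 + 24*x^2 + 32*x + 16
which factors as (x + 2)^4. The eigenvalues (with algebraic multiplicities) are λ = -2 with multiplicity 4.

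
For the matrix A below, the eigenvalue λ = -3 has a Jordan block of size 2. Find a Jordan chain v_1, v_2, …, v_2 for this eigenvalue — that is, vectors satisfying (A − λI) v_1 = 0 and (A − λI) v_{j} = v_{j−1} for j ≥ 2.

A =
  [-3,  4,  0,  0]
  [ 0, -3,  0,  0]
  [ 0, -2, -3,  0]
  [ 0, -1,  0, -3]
A Jordan chain for λ = -3 of length 2:
v_1 = (4, 0, -2, -1)ᵀ
v_2 = (0, 1, 0, 0)ᵀ

Let N = A − (-3)·I. We want v_2 with N^2 v_2 = 0 but N^1 v_2 ≠ 0; then v_{j-1} := N · v_j for j = 2, …, 2.

Pick v_2 = (0, 1, 0, 0)ᵀ.
Then v_1 = N · v_2 = (4, 0, -2, -1)ᵀ.

Sanity check: (A − (-3)·I) v_1 = (0, 0, 0, 0)ᵀ = 0. ✓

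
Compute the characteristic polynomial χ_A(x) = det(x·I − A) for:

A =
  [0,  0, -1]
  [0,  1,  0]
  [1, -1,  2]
x^3 - 3*x^2 + 3*x - 1

Expanding det(x·I − A) (e.g. by cofactor expansion or by noting that A is similar to its Jordan form J, which has the same characteristic polynomial as A) gives
  χ_A(x) = x^3 - 3*x^2 + 3*x - 1
which factors as (x - 1)^3. The eigenvalues (with algebraic multiplicities) are λ = 1 with multiplicity 3.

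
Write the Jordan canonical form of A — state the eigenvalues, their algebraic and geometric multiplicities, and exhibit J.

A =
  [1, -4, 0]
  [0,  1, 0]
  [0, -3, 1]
J_2(1) ⊕ J_1(1)

The characteristic polynomial is
  det(x·I − A) = x^3 - 3*x^2 + 3*x - 1 = (x - 1)^3

Eigenvalues and multiplicities (the geometric multiplicity of λ is n − rank(A − λI), which equals the number of Jordan blocks for λ):
  λ = 1: algebraic multiplicity = 3, geometric multiplicity = 2

Determining the block sizes for each eigenvalue:
  λ = 1: 2 blocks summing to 3 forces exactly one block of size 2 and the rest size 1 → block sizes [2, 1]

Assembling the blocks gives a Jordan form
J =
  [1, 1, 0]
  [0, 1, 0]
  [0, 0, 1]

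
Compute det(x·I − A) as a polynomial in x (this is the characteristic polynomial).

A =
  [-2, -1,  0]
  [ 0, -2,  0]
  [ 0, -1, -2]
x^3 + 6*x^2 + 12*x + 8

Expanding det(x·I − A) (e.g. by cofactor expansion or by noting that A is similar to its Jordan form J, which has the same characteristic polynomial as A) gives
  χ_A(x) = x^3 + 6*x^2 + 12*x + 8
which factors as (x + 2)^3. The eigenvalues (with algebraic multiplicities) are λ = -2 with multiplicity 3.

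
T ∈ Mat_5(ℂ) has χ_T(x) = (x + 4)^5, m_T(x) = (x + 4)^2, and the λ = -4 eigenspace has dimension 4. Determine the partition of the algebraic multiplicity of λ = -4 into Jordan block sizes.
Block sizes for λ = -4: [2, 1, 1, 1]

Step 1 — from the characteristic polynomial, algebraic multiplicity of λ = -4 is 5. From dim ker(T − (-4)·I) = 4, there are exactly 4 Jordan blocks for λ = -4.
Step 2 — from the minimal polynomial, the factor (x + 4)^2 tells us the largest block for λ = -4 has size 2.
Step 3 — with total size 5, 4 blocks, and largest block 2, the block sizes (in nonincreasing order) are [2, 1, 1, 1].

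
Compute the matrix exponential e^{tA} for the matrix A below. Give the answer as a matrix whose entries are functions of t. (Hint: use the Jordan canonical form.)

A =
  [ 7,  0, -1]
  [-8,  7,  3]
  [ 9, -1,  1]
e^{tA} =
  [-5*t^2*exp(5*t)/2 + 2*t*exp(5*t) + exp(5*t), t^2*exp(5*t)/2, t^2*exp(5*t) - t*exp(5*t)]
  [-5*t^2*exp(5*t)/2 - 8*t*exp(5*t), t^2*exp(5*t)/2 + 2*t*exp(5*t) + exp(5*t), t^2*exp(5*t) + 3*t*exp(5*t)]
  [-5*t^2*exp(5*t) + 9*t*exp(5*t), t^2*exp(5*t) - t*exp(5*t), 2*t^2*exp(5*t) - 4*t*exp(5*t) + exp(5*t)]

Strategy: write A = P · J · P⁻¹ where J is a Jordan canonical form, so e^{tA} = P · e^{tJ} · P⁻¹, and e^{tJ} can be computed block-by-block.

A has Jordan form
J =
  [5, 1, 0]
  [0, 5, 1]
  [0, 0, 5]
(up to reordering of blocks).

Per-block formulas:
  For a 3×3 Jordan block J_3(5): exp(t · J_3(5)) = e^(5t)·(I + t·N + (t^2/2)·N^2), where N is the 3×3 nilpotent shift.

After assembling e^{tJ} and conjugating by P, we get:

e^{tA} =
  [-5*t^2*exp(5*t)/2 + 2*t*exp(5*t) + exp(5*t), t^2*exp(5*t)/2, t^2*exp(5*t) - t*exp(5*t)]
  [-5*t^2*exp(5*t)/2 - 8*t*exp(5*t), t^2*exp(5*t)/2 + 2*t*exp(5*t) + exp(5*t), t^2*exp(5*t) + 3*t*exp(5*t)]
  [-5*t^2*exp(5*t) + 9*t*exp(5*t), t^2*exp(5*t) - t*exp(5*t), 2*t^2*exp(5*t) - 4*t*exp(5*t) + exp(5*t)]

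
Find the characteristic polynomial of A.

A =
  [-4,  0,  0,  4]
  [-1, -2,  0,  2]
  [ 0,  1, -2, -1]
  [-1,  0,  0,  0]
x^4 + 8*x^3 + 24*x^2 + 32*x + 16

Expanding det(x·I − A) (e.g. by cofactor expansion or by noting that A is similar to its Jordan form J, which has the same characteristic polynomial as A) gives
  χ_A(x) = x^4 + 8*x^3 + 24*x^2 + 32*x + 16
which factors as (x + 2)^4. The eigenvalues (with algebraic multiplicities) are λ = -2 with multiplicity 4.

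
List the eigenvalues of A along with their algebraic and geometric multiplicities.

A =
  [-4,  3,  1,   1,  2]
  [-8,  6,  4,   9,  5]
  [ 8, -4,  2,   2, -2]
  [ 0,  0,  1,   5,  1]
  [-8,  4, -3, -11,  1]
λ = 2: alg = 5, geom = 2

Step 1 — factor the characteristic polynomial to read off the algebraic multiplicities:
  χ_A(x) = (x - 2)^5

Step 2 — compute geometric multiplicities via the rank-nullity identity g(λ) = n − rank(A − λI):
  rank(A − (2)·I) = 3, so dim ker(A − (2)·I) = n − 3 = 2

Summary:
  λ = 2: algebraic multiplicity = 5, geometric multiplicity = 2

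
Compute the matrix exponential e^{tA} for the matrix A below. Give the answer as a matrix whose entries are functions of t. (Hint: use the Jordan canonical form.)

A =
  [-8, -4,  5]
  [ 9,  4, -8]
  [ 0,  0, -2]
e^{tA} =
  [-6*t*exp(-2*t) + exp(-2*t), -4*t*exp(-2*t), t^2*exp(-2*t) + 5*t*exp(-2*t)]
  [9*t*exp(-2*t), 6*t*exp(-2*t) + exp(-2*t), -3*t^2*exp(-2*t)/2 - 8*t*exp(-2*t)]
  [0, 0, exp(-2*t)]

Strategy: write A = P · J · P⁻¹ where J is a Jordan canonical form, so e^{tA} = P · e^{tJ} · P⁻¹, and e^{tJ} can be computed block-by-block.

A has Jordan form
J =
  [-2,  1,  0]
  [ 0, -2,  1]
  [ 0,  0, -2]
(up to reordering of blocks).

Per-block formulas:
  For a 3×3 Jordan block J_3(-2): exp(t · J_3(-2)) = e^(-2t)·(I + t·N + (t^2/2)·N^2), where N is the 3×3 nilpotent shift.

After assembling e^{tJ} and conjugating by P, we get:

e^{tA} =
  [-6*t*exp(-2*t) + exp(-2*t), -4*t*exp(-2*t), t^2*exp(-2*t) + 5*t*exp(-2*t)]
  [9*t*exp(-2*t), 6*t*exp(-2*t) + exp(-2*t), -3*t^2*exp(-2*t)/2 - 8*t*exp(-2*t)]
  [0, 0, exp(-2*t)]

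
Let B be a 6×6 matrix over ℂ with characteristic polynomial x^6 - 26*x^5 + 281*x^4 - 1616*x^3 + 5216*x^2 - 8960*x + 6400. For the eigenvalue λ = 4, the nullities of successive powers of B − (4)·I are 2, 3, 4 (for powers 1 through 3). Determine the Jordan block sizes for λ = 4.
Block sizes for λ = 4: [3, 1]

From the dimensions of kernels of powers, the number of Jordan blocks of size at least j is d_j − d_{j−1} where d_j = dim ker(N^j) (with d_0 = 0). Computing the differences gives [2, 1, 1].
The number of blocks of size exactly k is (#blocks of size ≥ k) − (#blocks of size ≥ k + 1), so the partition is: 1 block(s) of size 1, 1 block(s) of size 3.
In nonincreasing order the block sizes are [3, 1].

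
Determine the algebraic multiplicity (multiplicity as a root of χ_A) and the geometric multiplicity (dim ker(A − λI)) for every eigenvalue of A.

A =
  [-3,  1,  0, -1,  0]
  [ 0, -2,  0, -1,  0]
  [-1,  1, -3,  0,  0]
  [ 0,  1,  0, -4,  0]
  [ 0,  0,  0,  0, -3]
λ = -3: alg = 5, geom = 3

Step 1 — factor the characteristic polynomial to read off the algebraic multiplicities:
  χ_A(x) = (x + 3)^5

Step 2 — compute geometric multiplicities via the rank-nullity identity g(λ) = n − rank(A − λI):
  rank(A − (-3)·I) = 2, so dim ker(A − (-3)·I) = n − 2 = 3

Summary:
  λ = -3: algebraic multiplicity = 5, geometric multiplicity = 3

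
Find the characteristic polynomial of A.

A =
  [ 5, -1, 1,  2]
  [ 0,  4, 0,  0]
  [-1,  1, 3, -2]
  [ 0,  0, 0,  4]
x^4 - 16*x^3 + 96*x^2 - 256*x + 256

Expanding det(x·I − A) (e.g. by cofactor expansion or by noting that A is similar to its Jordan form J, which has the same characteristic polynomial as A) gives
  χ_A(x) = x^4 - 16*x^3 + 96*x^2 - 256*x + 256
which factors as (x - 4)^4. The eigenvalues (with algebraic multiplicities) are λ = 4 with multiplicity 4.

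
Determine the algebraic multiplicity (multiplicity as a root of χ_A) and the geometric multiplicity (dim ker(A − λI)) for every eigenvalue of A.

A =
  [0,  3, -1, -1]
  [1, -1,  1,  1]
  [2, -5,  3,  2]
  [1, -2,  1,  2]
λ = 1: alg = 4, geom = 2

Step 1 — factor the characteristic polynomial to read off the algebraic multiplicities:
  χ_A(x) = (x - 1)^4

Step 2 — compute geometric multiplicities via the rank-nullity identity g(λ) = n − rank(A − λI):
  rank(A − (1)·I) = 2, so dim ker(A − (1)·I) = n − 2 = 2

Summary:
  λ = 1: algebraic multiplicity = 4, geometric multiplicity = 2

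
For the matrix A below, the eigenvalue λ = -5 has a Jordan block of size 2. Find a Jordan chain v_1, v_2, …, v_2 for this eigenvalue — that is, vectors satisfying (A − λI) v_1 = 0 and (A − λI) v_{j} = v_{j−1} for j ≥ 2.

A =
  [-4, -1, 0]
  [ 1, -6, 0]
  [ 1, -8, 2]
A Jordan chain for λ = -5 of length 2:
v_1 = (1, 1, 1)ᵀ
v_2 = (1, 0, 0)ᵀ

Let N = A − (-5)·I. We want v_2 with N^2 v_2 = 0 but N^1 v_2 ≠ 0; then v_{j-1} := N · v_j for j = 2, …, 2.

Pick v_2 = (1, 0, 0)ᵀ.
Then v_1 = N · v_2 = (1, 1, 1)ᵀ.

Sanity check: (A − (-5)·I) v_1 = (0, 0, 0)ᵀ = 0. ✓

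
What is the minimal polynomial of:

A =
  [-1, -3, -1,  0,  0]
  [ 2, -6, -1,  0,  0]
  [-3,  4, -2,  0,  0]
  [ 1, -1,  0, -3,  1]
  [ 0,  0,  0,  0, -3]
x^3 + 9*x^2 + 27*x + 27

The characteristic polynomial is χ_A(x) = (x + 3)^5, so the eigenvalues are known. The minimal polynomial is
  m_A(x) = Π_λ (x − λ)^{k_λ}
where k_λ is the size of the *largest* Jordan block for λ (equivalently, the smallest k with (A − λI)^k v = 0 for every generalised eigenvector v of λ).

  λ = -3: largest Jordan block has size 3, contributing (x + 3)^3

So m_A(x) = (x + 3)^3 = x^3 + 9*x^2 + 27*x + 27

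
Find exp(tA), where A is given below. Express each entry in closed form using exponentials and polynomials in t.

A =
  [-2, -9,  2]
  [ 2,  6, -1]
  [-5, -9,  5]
e^{tA} =
  [-3*t^2*exp(3*t)/2 - 5*t*exp(3*t) + exp(3*t), -9*t*exp(3*t), 3*t^2*exp(3*t)/2 + 2*t*exp(3*t)]
  [t^2*exp(3*t)/2 + 2*t*exp(3*t), 3*t*exp(3*t) + exp(3*t), -t^2*exp(3*t)/2 - t*exp(3*t)]
  [-3*t^2*exp(3*t)/2 - 5*t*exp(3*t), -9*t*exp(3*t), 3*t^2*exp(3*t)/2 + 2*t*exp(3*t) + exp(3*t)]

Strategy: write A = P · J · P⁻¹ where J is a Jordan canonical form, so e^{tA} = P · e^{tJ} · P⁻¹, and e^{tJ} can be computed block-by-block.

A has Jordan form
J =
  [3, 1, 0]
  [0, 3, 1]
  [0, 0, 3]
(up to reordering of blocks).

Per-block formulas:
  For a 3×3 Jordan block J_3(3): exp(t · J_3(3)) = e^(3t)·(I + t·N + (t^2/2)·N^2), where N is the 3×3 nilpotent shift.

After assembling e^{tJ} and conjugating by P, we get:

e^{tA} =
  [-3*t^2*exp(3*t)/2 - 5*t*exp(3*t) + exp(3*t), -9*t*exp(3*t), 3*t^2*exp(3*t)/2 + 2*t*exp(3*t)]
  [t^2*exp(3*t)/2 + 2*t*exp(3*t), 3*t*exp(3*t) + exp(3*t), -t^2*exp(3*t)/2 - t*exp(3*t)]
  [-3*t^2*exp(3*t)/2 - 5*t*exp(3*t), -9*t*exp(3*t), 3*t^2*exp(3*t)/2 + 2*t*exp(3*t) + exp(3*t)]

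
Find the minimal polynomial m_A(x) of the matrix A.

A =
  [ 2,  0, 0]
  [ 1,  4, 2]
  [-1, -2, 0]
x^2 - 4*x + 4

The characteristic polynomial is χ_A(x) = (x - 2)^3, so the eigenvalues are known. The minimal polynomial is
  m_A(x) = Π_λ (x − λ)^{k_λ}
where k_λ is the size of the *largest* Jordan block for λ (equivalently, the smallest k with (A − λI)^k v = 0 for every generalised eigenvector v of λ).

  λ = 2: largest Jordan block has size 2, contributing (x − 2)^2

So m_A(x) = (x - 2)^2 = x^2 - 4*x + 4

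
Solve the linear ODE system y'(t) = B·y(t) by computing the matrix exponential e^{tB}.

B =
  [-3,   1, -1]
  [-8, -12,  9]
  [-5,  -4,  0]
e^{tB} =
  [t^2*exp(-5*t)/2 + 2*t*exp(-5*t) + exp(-5*t), -t^2*exp(-5*t)/2 + t*exp(-5*t), t^2*exp(-5*t) - t*exp(-5*t)]
  [-5*t^2*exp(-5*t)/2 - 8*t*exp(-5*t), 5*t^2*exp(-5*t)/2 - 7*t*exp(-5*t) + exp(-5*t), -5*t^2*exp(-5*t) + 9*t*exp(-5*t)]
  [-3*t^2*exp(-5*t)/2 - 5*t*exp(-5*t), 3*t^2*exp(-5*t)/2 - 4*t*exp(-5*t), -3*t^2*exp(-5*t) + 5*t*exp(-5*t) + exp(-5*t)]

Strategy: write B = P · J · P⁻¹ where J is a Jordan canonical form, so e^{tB} = P · e^{tJ} · P⁻¹, and e^{tJ} can be computed block-by-block.

B has Jordan form
J =
  [-5,  1,  0]
  [ 0, -5,  1]
  [ 0,  0, -5]
(up to reordering of blocks).

Per-block formulas:
  For a 3×3 Jordan block J_3(-5): exp(t · J_3(-5)) = e^(-5t)·(I + t·N + (t^2/2)·N^2), where N is the 3×3 nilpotent shift.

After assembling e^{tJ} and conjugating by P, we get:

e^{tB} =
  [t^2*exp(-5*t)/2 + 2*t*exp(-5*t) + exp(-5*t), -t^2*exp(-5*t)/2 + t*exp(-5*t), t^2*exp(-5*t) - t*exp(-5*t)]
  [-5*t^2*exp(-5*t)/2 - 8*t*exp(-5*t), 5*t^2*exp(-5*t)/2 - 7*t*exp(-5*t) + exp(-5*t), -5*t^2*exp(-5*t) + 9*t*exp(-5*t)]
  [-3*t^2*exp(-5*t)/2 - 5*t*exp(-5*t), 3*t^2*exp(-5*t)/2 - 4*t*exp(-5*t), -3*t^2*exp(-5*t) + 5*t*exp(-5*t) + exp(-5*t)]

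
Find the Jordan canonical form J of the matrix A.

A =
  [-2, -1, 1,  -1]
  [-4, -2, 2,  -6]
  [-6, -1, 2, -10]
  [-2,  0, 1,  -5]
J_2(-2) ⊕ J_1(-2) ⊕ J_1(-1)

The characteristic polynomial is
  det(x·I − A) = x^4 + 7*x^3 + 18*x^2 + 20*x + 8 = (x + 1)*(x + 2)^3

Eigenvalues and multiplicities (the geometric multiplicity of λ is n − rank(A − λI), which equals the number of Jordan blocks for λ):
  λ = -2: algebraic multiplicity = 3, geometric multiplicity = 2
  λ = -1: algebraic multiplicity = 1, geometric multiplicity = 1

Determining the block sizes for each eigenvalue:
  λ = -2: 2 blocks summing to 3 forces exactly one block of size 2 and the rest size 1 → block sizes [2, 1]
  λ = -1: one block (gm = 1), so the single block has size am = 1 → block sizes [1]

Assembling the blocks gives a Jordan form
J =
  [-2,  1,  0,  0]
  [ 0, -2,  0,  0]
  [ 0,  0, -2,  0]
  [ 0,  0,  0, -1]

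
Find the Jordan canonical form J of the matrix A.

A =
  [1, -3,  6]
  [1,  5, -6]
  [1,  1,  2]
J_2(2) ⊕ J_1(4)

The characteristic polynomial is
  det(x·I − A) = x^3 - 8*x^2 + 20*x - 16 = (x - 4)*(x - 2)^2

Eigenvalues and multiplicities (the geometric multiplicity of λ is n − rank(A − λI), which equals the number of Jordan blocks for λ):
  λ = 2: algebraic multiplicity = 2, geometric multiplicity = 1
  λ = 4: algebraic multiplicity = 1, geometric multiplicity = 1

Determining the block sizes for each eigenvalue:
  λ = 2: one block (gm = 1), so the single block has size am = 2 → block sizes [2]
  λ = 4: one block (gm = 1), so the single block has size am = 1 → block sizes [1]

Assembling the blocks gives a Jordan form
J =
  [2, 1, 0]
  [0, 2, 0]
  [0, 0, 4]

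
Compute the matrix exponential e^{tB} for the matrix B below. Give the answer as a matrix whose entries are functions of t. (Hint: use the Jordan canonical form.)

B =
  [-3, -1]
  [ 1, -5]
e^{tB} =
  [t*exp(-4*t) + exp(-4*t), -t*exp(-4*t)]
  [t*exp(-4*t), -t*exp(-4*t) + exp(-4*t)]

Strategy: write B = P · J · P⁻¹ where J is a Jordan canonical form, so e^{tB} = P · e^{tJ} · P⁻¹, and e^{tJ} can be computed block-by-block.

B has Jordan form
J =
  [-4,  1]
  [ 0, -4]
(up to reordering of blocks).

Per-block formulas:
  For a 2×2 Jordan block J_2(-4): exp(t · J_2(-4)) = e^(-4t)·(I + t·N), where N is the 2×2 nilpotent shift.

After assembling e^{tJ} and conjugating by P, we get:

e^{tB} =
  [t*exp(-4*t) + exp(-4*t), -t*exp(-4*t)]
  [t*exp(-4*t), -t*exp(-4*t) + exp(-4*t)]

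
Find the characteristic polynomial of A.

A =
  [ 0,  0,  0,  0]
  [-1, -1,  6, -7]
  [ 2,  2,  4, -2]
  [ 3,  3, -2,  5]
x^4 - 8*x^3 + 16*x^2

Expanding det(x·I − A) (e.g. by cofactor expansion or by noting that A is similar to its Jordan form J, which has the same characteristic polynomial as A) gives
  χ_A(x) = x^4 - 8*x^3 + 16*x^2
which factors as x^2*(x - 4)^2. The eigenvalues (with algebraic multiplicities) are λ = 0 with multiplicity 2, λ = 4 with multiplicity 2.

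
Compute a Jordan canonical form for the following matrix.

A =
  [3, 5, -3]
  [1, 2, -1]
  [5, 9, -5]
J_3(0)

The characteristic polynomial is
  det(x·I − A) = x^3

Eigenvalues and multiplicities (the geometric multiplicity of λ is n − rank(A − λI), which equals the number of Jordan blocks for λ):
  λ = 0: algebraic multiplicity = 3, geometric multiplicity = 1

Determining the block sizes for each eigenvalue:
  λ = 0: one block (gm = 1), so the single block has size am = 3 → block sizes [3]

Assembling the blocks gives a Jordan form
J =
  [0, 1, 0]
  [0, 0, 1]
  [0, 0, 0]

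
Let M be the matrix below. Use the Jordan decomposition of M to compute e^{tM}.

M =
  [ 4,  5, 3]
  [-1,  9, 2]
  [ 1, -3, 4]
e^{tM} =
  [-exp(6*t) + 2*exp(5*t), t*exp(6*t) + 4*exp(6*t) - 4*exp(5*t), t*exp(6*t) + 2*exp(6*t) - 2*exp(5*t)]
  [-exp(6*t) + exp(5*t), t*exp(6*t) + 3*exp(6*t) - 2*exp(5*t), t*exp(6*t) + exp(6*t) - exp(5*t)]
  [exp(6*t) - exp(5*t), -t*exp(6*t) - 2*exp(6*t) + 2*exp(5*t), -t*exp(6*t) + exp(5*t)]

Strategy: write M = P · J · P⁻¹ where J is a Jordan canonical form, so e^{tM} = P · e^{tJ} · P⁻¹, and e^{tJ} can be computed block-by-block.

M has Jordan form
J =
  [5, 0, 0]
  [0, 6, 1]
  [0, 0, 6]
(up to reordering of blocks).

Per-block formulas:
  For a 1×1 block at λ = 5: exp(t · [5]) = [e^(5t)].
  For a 2×2 Jordan block J_2(6): exp(t · J_2(6)) = e^(6t)·(I + t·N), where N is the 2×2 nilpotent shift.

After assembling e^{tJ} and conjugating by P, we get:

e^{tM} =
  [-exp(6*t) + 2*exp(5*t), t*exp(6*t) + 4*exp(6*t) - 4*exp(5*t), t*exp(6*t) + 2*exp(6*t) - 2*exp(5*t)]
  [-exp(6*t) + exp(5*t), t*exp(6*t) + 3*exp(6*t) - 2*exp(5*t), t*exp(6*t) + exp(6*t) - exp(5*t)]
  [exp(6*t) - exp(5*t), -t*exp(6*t) - 2*exp(6*t) + 2*exp(5*t), -t*exp(6*t) + exp(5*t)]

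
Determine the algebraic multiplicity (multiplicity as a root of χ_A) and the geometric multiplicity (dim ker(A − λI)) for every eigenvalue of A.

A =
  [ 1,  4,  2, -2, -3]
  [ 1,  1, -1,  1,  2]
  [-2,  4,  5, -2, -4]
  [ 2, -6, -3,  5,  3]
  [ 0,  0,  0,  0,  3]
λ = 3: alg = 5, geom = 2

Step 1 — factor the characteristic polynomial to read off the algebraic multiplicities:
  χ_A(x) = (x - 3)^5

Step 2 — compute geometric multiplicities via the rank-nullity identity g(λ) = n − rank(A − λI):
  rank(A − (3)·I) = 3, so dim ker(A − (3)·I) = n − 3 = 2

Summary:
  λ = 3: algebraic multiplicity = 5, geometric multiplicity = 2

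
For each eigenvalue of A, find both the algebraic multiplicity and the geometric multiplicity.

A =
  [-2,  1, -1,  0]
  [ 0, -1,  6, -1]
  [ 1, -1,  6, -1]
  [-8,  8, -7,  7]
λ = -1: alg = 2, geom = 1; λ = 6: alg = 2, geom = 1

Step 1 — factor the characteristic polynomial to read off the algebraic multiplicities:
  χ_A(x) = (x - 6)^2*(x + 1)^2

Step 2 — compute geometric multiplicities via the rank-nullity identity g(λ) = n − rank(A − λI):
  rank(A − (-1)·I) = 3, so dim ker(A − (-1)·I) = n − 3 = 1
  rank(A − (6)·I) = 3, so dim ker(A − (6)·I) = n − 3 = 1

Summary:
  λ = -1: algebraic multiplicity = 2, geometric multiplicity = 1
  λ = 6: algebraic multiplicity = 2, geometric multiplicity = 1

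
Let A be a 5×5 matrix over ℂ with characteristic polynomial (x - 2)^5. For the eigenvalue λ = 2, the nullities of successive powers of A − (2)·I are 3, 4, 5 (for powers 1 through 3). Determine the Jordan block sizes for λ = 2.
Block sizes for λ = 2: [3, 1, 1]

From the dimensions of kernels of powers, the number of Jordan blocks of size at least j is d_j − d_{j−1} where d_j = dim ker(N^j) (with d_0 = 0). Computing the differences gives [3, 1, 1].
The number of blocks of size exactly k is (#blocks of size ≥ k) − (#blocks of size ≥ k + 1), so the partition is: 2 block(s) of size 1, 1 block(s) of size 3.
In nonincreasing order the block sizes are [3, 1, 1].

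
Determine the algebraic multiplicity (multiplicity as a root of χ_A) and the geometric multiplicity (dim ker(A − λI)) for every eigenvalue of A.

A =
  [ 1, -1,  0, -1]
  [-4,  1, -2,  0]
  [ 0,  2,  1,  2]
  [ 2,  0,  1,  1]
λ = 1: alg = 4, geom = 2

Step 1 — factor the characteristic polynomial to read off the algebraic multiplicities:
  χ_A(x) = (x - 1)^4

Step 2 — compute geometric multiplicities via the rank-nullity identity g(λ) = n − rank(A − λI):
  rank(A − (1)·I) = 2, so dim ker(A − (1)·I) = n − 2 = 2

Summary:
  λ = 1: algebraic multiplicity = 4, geometric multiplicity = 2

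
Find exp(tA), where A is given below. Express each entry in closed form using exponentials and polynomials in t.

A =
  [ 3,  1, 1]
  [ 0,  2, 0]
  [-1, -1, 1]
e^{tA} =
  [t*exp(2*t) + exp(2*t), t*exp(2*t), t*exp(2*t)]
  [0, exp(2*t), 0]
  [-t*exp(2*t), -t*exp(2*t), -t*exp(2*t) + exp(2*t)]

Strategy: write A = P · J · P⁻¹ where J is a Jordan canonical form, so e^{tA} = P · e^{tJ} · P⁻¹, and e^{tJ} can be computed block-by-block.

A has Jordan form
J =
  [2, 1, 0]
  [0, 2, 0]
  [0, 0, 2]
(up to reordering of blocks).

Per-block formulas:
  For a 1×1 block at λ = 2: exp(t · [2]) = [e^(2t)].
  For a 2×2 Jordan block J_2(2): exp(t · J_2(2)) = e^(2t)·(I + t·N), where N is the 2×2 nilpotent shift.

After assembling e^{tJ} and conjugating by P, we get:

e^{tA} =
  [t*exp(2*t) + exp(2*t), t*exp(2*t), t*exp(2*t)]
  [0, exp(2*t), 0]
  [-t*exp(2*t), -t*exp(2*t), -t*exp(2*t) + exp(2*t)]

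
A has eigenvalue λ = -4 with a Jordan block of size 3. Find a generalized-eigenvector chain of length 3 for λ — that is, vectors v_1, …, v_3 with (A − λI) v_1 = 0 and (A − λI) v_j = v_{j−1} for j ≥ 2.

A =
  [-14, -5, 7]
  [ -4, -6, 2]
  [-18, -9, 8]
A Jordan chain for λ = -4 of length 3:
v_1 = (-6, 12, 0)ᵀ
v_2 = (-10, -4, -18)ᵀ
v_3 = (1, 0, 0)ᵀ

Let N = A − (-4)·I. We want v_3 with N^3 v_3 = 0 but N^2 v_3 ≠ 0; then v_{j-1} := N · v_j for j = 3, …, 2.

Pick v_3 = (1, 0, 0)ᵀ.
Then v_2 = N · v_3 = (-10, -4, -18)ᵀ.
Then v_1 = N · v_2 = (-6, 12, 0)ᵀ.

Sanity check: (A − (-4)·I) v_1 = (0, 0, 0)ᵀ = 0. ✓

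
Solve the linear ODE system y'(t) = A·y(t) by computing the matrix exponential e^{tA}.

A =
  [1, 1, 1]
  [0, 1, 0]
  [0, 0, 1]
e^{tA} =
  [exp(t), t*exp(t), t*exp(t)]
  [0, exp(t), 0]
  [0, 0, exp(t)]

Strategy: write A = P · J · P⁻¹ where J is a Jordan canonical form, so e^{tA} = P · e^{tJ} · P⁻¹, and e^{tJ} can be computed block-by-block.

A has Jordan form
J =
  [1, 1, 0]
  [0, 1, 0]
  [0, 0, 1]
(up to reordering of blocks).

Per-block formulas:
  For a 1×1 block at λ = 1: exp(t · [1]) = [e^(1t)].
  For a 2×2 Jordan block J_2(1): exp(t · J_2(1)) = e^(1t)·(I + t·N), where N is the 2×2 nilpotent shift.

After assembling e^{tJ} and conjugating by P, we get:

e^{tA} =
  [exp(t), t*exp(t), t*exp(t)]
  [0, exp(t), 0]
  [0, 0, exp(t)]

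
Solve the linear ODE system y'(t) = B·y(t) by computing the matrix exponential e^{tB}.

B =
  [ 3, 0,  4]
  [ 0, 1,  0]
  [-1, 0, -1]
e^{tB} =
  [2*t*exp(t) + exp(t), 0, 4*t*exp(t)]
  [0, exp(t), 0]
  [-t*exp(t), 0, -2*t*exp(t) + exp(t)]

Strategy: write B = P · J · P⁻¹ where J is a Jordan canonical form, so e^{tB} = P · e^{tJ} · P⁻¹, and e^{tJ} can be computed block-by-block.

B has Jordan form
J =
  [1, 1, 0]
  [0, 1, 0]
  [0, 0, 1]
(up to reordering of blocks).

Per-block formulas:
  For a 2×2 Jordan block J_2(1): exp(t · J_2(1)) = e^(1t)·(I + t·N), where N is the 2×2 nilpotent shift.
  For a 1×1 block at λ = 1: exp(t · [1]) = [e^(1t)].

After assembling e^{tJ} and conjugating by P, we get:

e^{tB} =
  [2*t*exp(t) + exp(t), 0, 4*t*exp(t)]
  [0, exp(t), 0]
  [-t*exp(t), 0, -2*t*exp(t) + exp(t)]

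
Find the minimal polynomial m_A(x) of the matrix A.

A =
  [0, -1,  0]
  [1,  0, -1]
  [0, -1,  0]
x^3

The characteristic polynomial is χ_A(x) = x^3, so the eigenvalues are known. The minimal polynomial is
  m_A(x) = Π_λ (x − λ)^{k_λ}
where k_λ is the size of the *largest* Jordan block for λ (equivalently, the smallest k with (A − λI)^k v = 0 for every generalised eigenvector v of λ).

  λ = 0: largest Jordan block has size 3, contributing (x − 0)^3

So m_A(x) = x^3 = x^3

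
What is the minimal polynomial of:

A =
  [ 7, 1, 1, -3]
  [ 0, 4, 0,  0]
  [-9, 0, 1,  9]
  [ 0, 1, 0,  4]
x^2 - 8*x + 16

The characteristic polynomial is χ_A(x) = (x - 4)^4, so the eigenvalues are known. The minimal polynomial is
  m_A(x) = Π_λ (x − λ)^{k_λ}
where k_λ is the size of the *largest* Jordan block for λ (equivalently, the smallest k with (A − λI)^k v = 0 for every generalised eigenvector v of λ).

  λ = 4: largest Jordan block has size 2, contributing (x − 4)^2

So m_A(x) = (x - 4)^2 = x^2 - 8*x + 16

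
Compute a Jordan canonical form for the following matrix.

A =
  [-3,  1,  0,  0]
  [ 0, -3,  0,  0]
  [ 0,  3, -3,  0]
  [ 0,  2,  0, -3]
J_2(-3) ⊕ J_1(-3) ⊕ J_1(-3)

The characteristic polynomial is
  det(x·I − A) = x^4 + 12*x^3 + 54*x^2 + 108*x + 81 = (x + 3)^4

Eigenvalues and multiplicities (the geometric multiplicity of λ is n − rank(A − λI), which equals the number of Jordan blocks for λ):
  λ = -3: algebraic multiplicity = 4, geometric multiplicity = 3

Determining the block sizes for each eigenvalue:
  λ = -3: 3 blocks summing to 4 forces exactly one block of size 2 and the rest size 1 → block sizes [2, 1, 1]

Assembling the blocks gives a Jordan form
J =
  [-3,  1,  0,  0]
  [ 0, -3,  0,  0]
  [ 0,  0, -3,  0]
  [ 0,  0,  0, -3]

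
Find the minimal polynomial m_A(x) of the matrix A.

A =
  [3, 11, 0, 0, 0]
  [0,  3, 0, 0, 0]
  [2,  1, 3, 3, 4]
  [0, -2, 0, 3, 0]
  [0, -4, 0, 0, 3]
x^2 - 6*x + 9

The characteristic polynomial is χ_A(x) = (x - 3)^5, so the eigenvalues are known. The minimal polynomial is
  m_A(x) = Π_λ (x − λ)^{k_λ}
where k_λ is the size of the *largest* Jordan block for λ (equivalently, the smallest k with (A − λI)^k v = 0 for every generalised eigenvector v of λ).

  λ = 3: largest Jordan block has size 2, contributing (x − 3)^2

So m_A(x) = (x - 3)^2 = x^2 - 6*x + 9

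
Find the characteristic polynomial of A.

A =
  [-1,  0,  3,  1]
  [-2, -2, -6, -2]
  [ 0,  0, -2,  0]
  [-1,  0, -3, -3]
x^4 + 8*x^3 + 24*x^2 + 32*x + 16

Expanding det(x·I − A) (e.g. by cofactor expansion or by noting that A is similar to its Jordan form J, which has the same characteristic polynomial as A) gives
  χ_A(x) = x^4 + 8*x^3 + 24*x^2 + 32*x + 16
which factors as (x + 2)^4. The eigenvalues (with algebraic multiplicities) are λ = -2 with multiplicity 4.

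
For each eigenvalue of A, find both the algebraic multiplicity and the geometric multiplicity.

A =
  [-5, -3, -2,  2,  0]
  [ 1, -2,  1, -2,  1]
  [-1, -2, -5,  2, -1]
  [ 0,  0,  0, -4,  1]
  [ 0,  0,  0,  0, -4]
λ = -4: alg = 5, geom = 2

Step 1 — factor the characteristic polynomial to read off the algebraic multiplicities:
  χ_A(x) = (x + 4)^5

Step 2 — compute geometric multiplicities via the rank-nullity identity g(λ) = n − rank(A − λI):
  rank(A − (-4)·I) = 3, so dim ker(A − (-4)·I) = n − 3 = 2

Summary:
  λ = -4: algebraic multiplicity = 5, geometric multiplicity = 2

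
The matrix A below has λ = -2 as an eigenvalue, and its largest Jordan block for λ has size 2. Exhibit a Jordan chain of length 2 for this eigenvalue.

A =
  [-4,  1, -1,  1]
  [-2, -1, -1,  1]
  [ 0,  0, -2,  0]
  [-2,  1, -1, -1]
A Jordan chain for λ = -2 of length 2:
v_1 = (-2, -2, 0, -2)ᵀ
v_2 = (1, 0, 0, 0)ᵀ

Let N = A − (-2)·I. We want v_2 with N^2 v_2 = 0 but N^1 v_2 ≠ 0; then v_{j-1} := N · v_j for j = 2, …, 2.

Pick v_2 = (1, 0, 0, 0)ᵀ.
Then v_1 = N · v_2 = (-2, -2, 0, -2)ᵀ.

Sanity check: (A − (-2)·I) v_1 = (0, 0, 0, 0)ᵀ = 0. ✓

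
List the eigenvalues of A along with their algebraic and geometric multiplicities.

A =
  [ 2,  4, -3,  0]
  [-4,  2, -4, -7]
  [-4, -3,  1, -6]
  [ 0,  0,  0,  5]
λ = 0: alg = 2, geom = 1; λ = 5: alg = 2, geom = 1

Step 1 — factor the characteristic polynomial to read off the algebraic multiplicities:
  χ_A(x) = x^2*(x - 5)^2

Step 2 — compute geometric multiplicities via the rank-nullity identity g(λ) = n − rank(A − λI):
  rank(A − (0)·I) = 3, so dim ker(A − (0)·I) = n − 3 = 1
  rank(A − (5)·I) = 3, so dim ker(A − (5)·I) = n − 3 = 1

Summary:
  λ = 0: algebraic multiplicity = 2, geometric multiplicity = 1
  λ = 5: algebraic multiplicity = 2, geometric multiplicity = 1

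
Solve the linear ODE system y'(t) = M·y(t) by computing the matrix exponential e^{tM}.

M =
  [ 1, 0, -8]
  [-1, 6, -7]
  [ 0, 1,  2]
e^{tM} =
  [2*t^2*exp(3*t) - 2*t*exp(3*t) + exp(3*t), -4*t^2*exp(3*t), 12*t^2*exp(3*t) - 8*t*exp(3*t)]
  [-t^2*exp(3*t)/2 - t*exp(3*t), t^2*exp(3*t) + 3*t*exp(3*t) + exp(3*t), -3*t^2*exp(3*t) - 7*t*exp(3*t)]
  [-t^2*exp(3*t)/2, t^2*exp(3*t) + t*exp(3*t), -3*t^2*exp(3*t) - t*exp(3*t) + exp(3*t)]

Strategy: write M = P · J · P⁻¹ where J is a Jordan canonical form, so e^{tM} = P · e^{tJ} · P⁻¹, and e^{tJ} can be computed block-by-block.

M has Jordan form
J =
  [3, 1, 0]
  [0, 3, 1]
  [0, 0, 3]
(up to reordering of blocks).

Per-block formulas:
  For a 3×3 Jordan block J_3(3): exp(t · J_3(3)) = e^(3t)·(I + t·N + (t^2/2)·N^2), where N is the 3×3 nilpotent shift.

After assembling e^{tJ} and conjugating by P, we get:

e^{tM} =
  [2*t^2*exp(3*t) - 2*t*exp(3*t) + exp(3*t), -4*t^2*exp(3*t), 12*t^2*exp(3*t) - 8*t*exp(3*t)]
  [-t^2*exp(3*t)/2 - t*exp(3*t), t^2*exp(3*t) + 3*t*exp(3*t) + exp(3*t), -3*t^2*exp(3*t) - 7*t*exp(3*t)]
  [-t^2*exp(3*t)/2, t^2*exp(3*t) + t*exp(3*t), -3*t^2*exp(3*t) - t*exp(3*t) + exp(3*t)]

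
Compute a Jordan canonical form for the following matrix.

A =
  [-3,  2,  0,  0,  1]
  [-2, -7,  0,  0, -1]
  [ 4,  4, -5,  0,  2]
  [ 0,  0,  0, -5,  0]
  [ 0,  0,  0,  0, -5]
J_2(-5) ⊕ J_1(-5) ⊕ J_1(-5) ⊕ J_1(-5)

The characteristic polynomial is
  det(x·I − A) = x^5 + 25*x^4 + 250*x^3 + 1250*x^2 + 3125*x + 3125 = (x + 5)^5

Eigenvalues and multiplicities (the geometric multiplicity of λ is n − rank(A − λI), which equals the number of Jordan blocks for λ):
  λ = -5: algebraic multiplicity = 5, geometric multiplicity = 4

Determining the block sizes for each eigenvalue:
  λ = -5: 4 blocks summing to 5 forces exactly one block of size 2 and the rest size 1 → block sizes [2, 1, 1, 1]

Assembling the blocks gives a Jordan form
J =
  [-5,  1,  0,  0,  0]
  [ 0, -5,  0,  0,  0]
  [ 0,  0, -5,  0,  0]
  [ 0,  0,  0, -5,  0]
  [ 0,  0,  0,  0, -5]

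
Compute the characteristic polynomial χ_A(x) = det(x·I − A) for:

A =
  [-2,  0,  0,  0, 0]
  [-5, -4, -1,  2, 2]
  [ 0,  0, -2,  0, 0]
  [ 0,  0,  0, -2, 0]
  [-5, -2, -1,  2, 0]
x^5 + 10*x^4 + 40*x^3 + 80*x^2 + 80*x + 32

Expanding det(x·I − A) (e.g. by cofactor expansion or by noting that A is similar to its Jordan form J, which has the same characteristic polynomial as A) gives
  χ_A(x) = x^5 + 10*x^4 + 40*x^3 + 80*x^2 + 80*x + 32
which factors as (x + 2)^5. The eigenvalues (with algebraic multiplicities) are λ = -2 with multiplicity 5.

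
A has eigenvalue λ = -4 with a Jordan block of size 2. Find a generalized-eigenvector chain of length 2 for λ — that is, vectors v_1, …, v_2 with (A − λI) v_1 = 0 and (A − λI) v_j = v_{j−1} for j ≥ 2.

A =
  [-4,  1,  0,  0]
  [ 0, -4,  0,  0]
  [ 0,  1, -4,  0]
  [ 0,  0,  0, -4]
A Jordan chain for λ = -4 of length 2:
v_1 = (1, 0, 1, 0)ᵀ
v_2 = (0, 1, 0, 0)ᵀ

Let N = A − (-4)·I. We want v_2 with N^2 v_2 = 0 but N^1 v_2 ≠ 0; then v_{j-1} := N · v_j for j = 2, …, 2.

Pick v_2 = (0, 1, 0, 0)ᵀ.
Then v_1 = N · v_2 = (1, 0, 1, 0)ᵀ.

Sanity check: (A − (-4)·I) v_1 = (0, 0, 0, 0)ᵀ = 0. ✓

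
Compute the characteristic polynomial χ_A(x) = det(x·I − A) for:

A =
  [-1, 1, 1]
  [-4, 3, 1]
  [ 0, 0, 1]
x^3 - 3*x^2 + 3*x - 1

Expanding det(x·I − A) (e.g. by cofactor expansion or by noting that A is similar to its Jordan form J, which has the same characteristic polynomial as A) gives
  χ_A(x) = x^3 - 3*x^2 + 3*x - 1
which factors as (x - 1)^3. The eigenvalues (with algebraic multiplicities) are λ = 1 with multiplicity 3.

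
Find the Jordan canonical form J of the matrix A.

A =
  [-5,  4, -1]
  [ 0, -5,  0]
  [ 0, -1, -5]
J_3(-5)

The characteristic polynomial is
  det(x·I − A) = x^3 + 15*x^2 + 75*x + 125 = (x + 5)^3

Eigenvalues and multiplicities (the geometric multiplicity of λ is n − rank(A − λI), which equals the number of Jordan blocks for λ):
  λ = -5: algebraic multiplicity = 3, geometric multiplicity = 1

Determining the block sizes for each eigenvalue:
  λ = -5: one block (gm = 1), so the single block has size am = 3 → block sizes [3]

Assembling the blocks gives a Jordan form
J =
  [-5,  1,  0]
  [ 0, -5,  1]
  [ 0,  0, -5]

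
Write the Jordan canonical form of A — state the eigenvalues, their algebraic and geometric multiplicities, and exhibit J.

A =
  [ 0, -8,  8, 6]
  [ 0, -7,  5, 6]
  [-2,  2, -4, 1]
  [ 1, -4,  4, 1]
J_2(-3) ⊕ J_2(-2)

The characteristic polynomial is
  det(x·I − A) = x^4 + 10*x^3 + 37*x^2 + 60*x + 36 = (x + 2)^2*(x + 3)^2

Eigenvalues and multiplicities (the geometric multiplicity of λ is n − rank(A − λI), which equals the number of Jordan blocks for λ):
  λ = -3: algebraic multiplicity = 2, geometric multiplicity = 1
  λ = -2: algebraic multiplicity = 2, geometric multiplicity = 1

Determining the block sizes for each eigenvalue:
  λ = -3: one block (gm = 1), so the single block has size am = 2 → block sizes [2]
  λ = -2: one block (gm = 1), so the single block has size am = 2 → block sizes [2]

Assembling the blocks gives a Jordan form
J =
  [-3,  1,  0,  0]
  [ 0, -3,  0,  0]
  [ 0,  0, -2,  1]
  [ 0,  0,  0, -2]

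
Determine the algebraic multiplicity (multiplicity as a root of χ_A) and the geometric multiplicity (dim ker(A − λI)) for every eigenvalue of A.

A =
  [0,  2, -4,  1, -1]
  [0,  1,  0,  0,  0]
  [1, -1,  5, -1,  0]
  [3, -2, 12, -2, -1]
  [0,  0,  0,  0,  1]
λ = 1: alg = 5, geom = 3

Step 1 — factor the characteristic polynomial to read off the algebraic multiplicities:
  χ_A(x) = (x - 1)^5

Step 2 — compute geometric multiplicities via the rank-nullity identity g(λ) = n − rank(A − λI):
  rank(A − (1)·I) = 2, so dim ker(A − (1)·I) = n − 2 = 3

Summary:
  λ = 1: algebraic multiplicity = 5, geometric multiplicity = 3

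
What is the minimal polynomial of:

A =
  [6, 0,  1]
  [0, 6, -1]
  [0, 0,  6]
x^2 - 12*x + 36

The characteristic polynomial is χ_A(x) = (x - 6)^3, so the eigenvalues are known. The minimal polynomial is
  m_A(x) = Π_λ (x − λ)^{k_λ}
where k_λ is the size of the *largest* Jordan block for λ (equivalently, the smallest k with (A − λI)^k v = 0 for every generalised eigenvector v of λ).

  λ = 6: largest Jordan block has size 2, contributing (x − 6)^2

So m_A(x) = (x - 6)^2 = x^2 - 12*x + 36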